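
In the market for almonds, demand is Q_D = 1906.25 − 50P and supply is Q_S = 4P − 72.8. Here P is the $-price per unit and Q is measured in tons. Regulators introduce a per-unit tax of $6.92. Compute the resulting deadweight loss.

$88.68

In inverse form: demand P = 38.125 − 0.02Q, supply P = 18.2 + 0.25Q.
Competitive equilibrium: 38.125 − 0.02Q = 18.2 + 0.25Q → Q* = 73.7963, P* = 36.6491.
With the tax, the buyer price exceeds the seller price by 6.92: (38.125 − 0.02Q) − (18.2 + 0.25Q) = 6.92 → Q' = 48.1667.
ΔQ = 73.7963 − 48.1667 = 25.6296; the wedge equals the tax, 6.92.
Welfare loss = ½ × 25.6296 × 6.92 = $88.68.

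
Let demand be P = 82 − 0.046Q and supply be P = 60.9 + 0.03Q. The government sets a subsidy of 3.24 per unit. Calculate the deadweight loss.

Competitive equilibrium: 82 − 0.046Q = 60.9 + 0.03Q → Q* = 277.6316, P* = 69.2289.
The subsidy lowers effective supply by 3.24: P = 57.66 + 0.03Q.
New quantity: 82 − 0.046Q = 57.66 + 0.03Q → Q' = 320.2632.
Overproduction ΔQ = 320.2632 − 277.6316 = 42.6316; wedge = subsidy = 3.24.
Deadweight loss = ½ × 42.6316 × 3.24 = 69.06.

69.06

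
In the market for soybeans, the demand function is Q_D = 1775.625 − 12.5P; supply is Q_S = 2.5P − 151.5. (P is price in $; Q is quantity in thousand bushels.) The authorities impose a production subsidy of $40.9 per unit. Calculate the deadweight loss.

$1742.51 thousand

In inverse form: demand P = 142.05 − 0.08Q, supply P = 60.6 + 0.4Q.
Competitive equilibrium: 142.05 − 0.08Q = 60.6 + 0.4Q → Q* = 169.6875, P* = 128.475.
The subsidy lowers effective supply by 40.9: P = 19.7 + 0.4Q.
New quantity: 142.05 − 0.08Q = 19.7 + 0.4Q → Q' = 254.8958.
Overproduction ΔQ = 254.8958 − 169.6875 = 85.2083; wedge = subsidy = 40.9.
Welfare loss = ½ × 85.2083 × 40.9 = $1742.51 thousand.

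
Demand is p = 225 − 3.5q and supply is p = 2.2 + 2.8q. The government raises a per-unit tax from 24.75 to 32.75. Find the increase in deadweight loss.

Competitive equilibrium: 225 − 3.5q = 2.2 + 2.8q → q* = 35.3651, p* = 101.2222.
For a per-unit tax t: Δq = t/6.3, so DWL = ½·t·(t/6.3) = t²/12.6.
At t = 24.75: DWL = 48.616. At t = 32.75: DWL = 85.124.
Increase = 85.124 − 48.616 = 36.51.

36.51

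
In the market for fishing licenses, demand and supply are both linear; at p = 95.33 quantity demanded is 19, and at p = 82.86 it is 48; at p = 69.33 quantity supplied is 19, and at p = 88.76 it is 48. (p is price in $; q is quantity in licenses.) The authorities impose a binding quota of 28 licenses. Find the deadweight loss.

Demand slope = (82.86 − 95.33)/(48 − 19) = −0.43, so p = 103.5 − 0.43q.
Supply slope = (88.76 − 69.33)/(48 − 19) = 0.67, so p = 56.6 + 0.67q.
Competitive equilibrium: 103.5 − 0.43q = 56.6 + 0.67q → q* = 42.6364, p* = 85.1664.
At q = 28: demand price = 103.5 − 0.43·28 = 91.46; supply price = 56.6 + 0.67·28 = 75.36.
Δq = 42.6364 − 28 = 14.6364; wedge = 91.46 − 75.36 = 16.1.
DWL = ½ × 14.6364 × 16.1 = $117.82.

$117.82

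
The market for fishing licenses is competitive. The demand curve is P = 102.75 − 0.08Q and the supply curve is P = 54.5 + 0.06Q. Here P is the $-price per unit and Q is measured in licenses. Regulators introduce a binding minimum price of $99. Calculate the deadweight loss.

$6206.60

Competitive equilibrium: 102.75 − 0.08Q = 54.5 + 0.06Q → Q* = 344.6429, P* = 75.1786.
At the floor P = 99, quantity demanded = (102.75 − 99)/0.08 = 46.875.
Sellers' marginal cost at Q' = 46.875: 54.5 + 0.06·46.875 = 57.3125.
ΔQ = 344.6429 − 46.875 = 297.7679; wedge = 99 − 57.3125 = 41.6875.
The triangle = ½ × 297.7679 × 41.6875 = $6206.60.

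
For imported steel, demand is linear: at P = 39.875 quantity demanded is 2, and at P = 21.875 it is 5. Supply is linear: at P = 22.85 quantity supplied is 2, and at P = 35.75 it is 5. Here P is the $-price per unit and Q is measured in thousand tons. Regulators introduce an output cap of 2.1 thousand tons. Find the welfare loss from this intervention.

$12.42 thousand

Demand slope = (21.875 − 39.875)/(5 − 2) = −6, so P = 51.875 − 6Q.
Supply slope = (35.75 − 22.85)/(5 − 2) = 4.3, so P = 14.25 + 4.3Q.
Competitive equilibrium: 51.875 − 6Q = 14.25 + 4.3Q → Q* = 3.6529, P* = 29.9575.
At Q = 2.1: demand price = 51.875 − 6·2.1 = 39.275; supply price = 14.25 + 4.3·2.1 = 23.28.
ΔQ = 3.6529 − 2.1 = 1.5529; wedge = 39.275 − 23.28 = 15.995.
Welfare loss = ½ × 1.5529 × 15.995 = $12.42 thousand.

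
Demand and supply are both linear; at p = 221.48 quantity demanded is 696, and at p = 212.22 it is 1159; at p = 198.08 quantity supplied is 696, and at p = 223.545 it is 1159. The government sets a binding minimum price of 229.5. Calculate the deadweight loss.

Demand slope = (212.22 − 221.48)/(1159 − 696) = −0.02, so p = 235.4 − 0.02q.
Supply slope = (223.545 − 198.08)/(1159 − 696) = 0.055, so p = 159.8 + 0.055q.
Competitive equilibrium: 235.4 − 0.02q = 159.8 + 0.055q → q* = 1008, p* = 215.24.
At the floor p = 229.5, quantity demanded = (235.4 − 229.5)/0.02 = 295.
Sellers' marginal cost at q' = 295: 159.8 + 0.055·295 = 176.025.
Δq = 1008 − 295 = 713; wedge = 229.5 − 176.025 = 53.475.
Welfare loss = ½ × 713 × 53.475 = 19063.84.

19063.84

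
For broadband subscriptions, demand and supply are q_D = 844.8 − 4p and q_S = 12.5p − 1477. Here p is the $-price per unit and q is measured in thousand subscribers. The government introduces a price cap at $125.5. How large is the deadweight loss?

In inverse form: demand p = 211.2 − 0.25q, supply p = 118.16 + 0.08q.
Competitive equilibrium: 211.2 − 0.25q = 118.16 + 0.08q → q* = 281.9394, p* = 140.7152.
At the ceiling p = 125.5, quantity supplied = (125.5 − 118.16)/0.08 = 91.75.
Willingness to pay at q' = 91.75: 211.2 − 0.25·91.75 = 188.2625.
Δq = 281.9394 − 91.75 = 190.1894; wedge = 188.2625 − 125.5 = 62.7625.
The triangle = ½ × 190.1894 × 62.7625 = $5968.38 thousand.

$5968.38 thousand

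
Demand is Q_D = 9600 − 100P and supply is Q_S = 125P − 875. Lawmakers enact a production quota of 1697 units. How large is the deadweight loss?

94913.06

In inverse form: demand P = 96 − 0.01Q, supply P = 7 + 0.008Q.
Competitive equilibrium: 96 − 0.01Q = 7 + 0.008Q → Q* = 4944.4444, P* = 46.5556.
At Q = 1697: demand price = 96 − 0.01·1697 = 79.03; supply price = 7 + 0.008·1697 = 20.576.
ΔQ = 4944.4444 − 1697 = 3247.4444; wedge = 79.03 − 20.576 = 58.454.
Welfare loss = ½ × 3247.4444 × 58.454 = 94913.06.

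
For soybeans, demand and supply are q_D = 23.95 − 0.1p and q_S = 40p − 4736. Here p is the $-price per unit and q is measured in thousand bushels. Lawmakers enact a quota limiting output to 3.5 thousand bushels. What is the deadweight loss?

$368.99 thousand

In inverse form: demand p = 239.5 − 10q, supply p = 118.4 + 0.025q.
Competitive equilibrium: 239.5 − 10q = 118.4 + 0.025q → q* = 12.0798, p* = 118.702.
At q = 3.5: demand price = 239.5 − 10·3.5 = 204.5; supply price = 118.4 + 0.025·3.5 = 118.4875.
Δq = 12.0798 − 3.5 = 8.5798; wedge = 204.5 − 118.4875 = 86.0125.
Welfare loss = ½ × 8.5798 × 86.0125 = $368.99 thousand.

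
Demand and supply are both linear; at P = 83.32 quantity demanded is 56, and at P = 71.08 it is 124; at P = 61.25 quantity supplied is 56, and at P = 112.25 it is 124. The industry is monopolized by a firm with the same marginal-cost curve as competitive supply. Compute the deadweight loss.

Demand slope = (71.08 − 83.32)/(124 − 56) = −0.18, so P = 93.4 − 0.18Q.
Supply slope = (112.25 − 61.25)/(124 − 56) = 0.75, so P = 19.25 + 0.75Q.
Competitive equilibrium: 93.4 − 0.18Q = 19.25 + 0.75Q → Q* = 79.7312, P* = 79.0484.
Marginal revenue: MR = 93.4 − 0.36Q. Set MR = MC: 93.4 − 0.36Q = 19.25 + 0.75Q → Q_m = 66.8018.
Price P_m = 93.4 − 0.18·66.8018 = 81.3757; MC(Q_m) = 19.25 + 0.75·66.8018 = 69.3514.
Competitive Q* = 79.7312, so ΔQ = 12.9294; wedge = 81.3757 − 69.3514 = 12.0243.
The triangle = ½ × 12.9294 × 12.0243 = 77.73.

77.73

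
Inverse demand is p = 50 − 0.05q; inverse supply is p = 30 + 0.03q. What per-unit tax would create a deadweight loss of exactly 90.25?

3.8

Competitive equilibrium: 50 − 0.05q = 30 + 0.03q → q* = 250, p* = 37.5.
A tax t gives Δq = t/0.08 and wedge t, so DWL = t²/0.16.
t²/0.16 = 90.25 → t² = 14.44 → t = 3.8.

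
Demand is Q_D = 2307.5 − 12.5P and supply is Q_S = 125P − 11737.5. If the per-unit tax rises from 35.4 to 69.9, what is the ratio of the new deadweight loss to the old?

In inverse form: demand P = 184.6 − 0.08Q, supply P = 93.9 + 0.008Q.
Competitive equilibrium: 184.6 − 0.08Q = 93.9 + 0.008Q → Q* = 1030.6818, P* = 102.1455.
For a per-unit tax t: ΔQ = t/0.088, so DWL = ½·t·(t/0.088) = t²/0.176.
At t = 35.4: DWL = 7120.227. At t = 69.9: DWL = 27761.420.
Ratio = (69.9/35.4)² = 3.899.

3.899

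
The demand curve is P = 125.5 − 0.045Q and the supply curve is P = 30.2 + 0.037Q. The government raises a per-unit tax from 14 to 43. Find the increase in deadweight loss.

Competitive equilibrium: 125.5 − 0.045Q = 30.2 + 0.037Q → Q* = 1162.1951, P* = 73.2012.
For a per-unit tax t: ΔQ = t/0.082, so DWL = ½·t·(t/0.082) = t²/0.164.
At t = 14: DWL = 1195.122. At t = 43: DWL = 11274.39.
Increase = 11274.39 − 1195.122 = 10079.27.

10079.27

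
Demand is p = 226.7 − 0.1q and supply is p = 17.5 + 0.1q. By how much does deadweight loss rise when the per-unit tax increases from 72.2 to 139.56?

35660.384

Competitive equilibrium: 226.7 − 0.1q = 17.5 + 0.1q → q* = 1046, p* = 122.1.
For a per-unit tax t: Δq = t/0.2, so DWL = ½·t·(t/0.2) = t²/0.4.
At t = 72.2: DWL = 13032.1. At t = 139.56: DWL = 48692.484.
Increase = 48692.484 − 13032.1 = 35660.384.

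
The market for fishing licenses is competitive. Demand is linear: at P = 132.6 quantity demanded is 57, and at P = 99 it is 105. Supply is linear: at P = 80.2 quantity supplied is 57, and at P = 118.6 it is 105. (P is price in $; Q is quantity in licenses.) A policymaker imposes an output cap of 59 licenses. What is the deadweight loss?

Demand slope = (99 − 132.6)/(105 − 57) = −0.7, so P = 172.5 − 0.7Q.
Supply slope = (118.6 − 80.2)/(105 − 57) = 0.8, so P = 34.6 + 0.8Q.
Competitive equilibrium: 172.5 − 0.7Q = 34.6 + 0.8Q → Q* = 91.9333, P* = 108.1467.
At Q = 59: demand price = 172.5 − 0.7·59 = 131.2; supply price = 34.6 + 0.8·59 = 81.8.
ΔQ = 91.9333 − 59 = 32.9333; wedge = 131.2 − 81.8 = 49.4.
Deadweight loss = ½ × 32.9333 × 49.4 = $813.45.

$813.45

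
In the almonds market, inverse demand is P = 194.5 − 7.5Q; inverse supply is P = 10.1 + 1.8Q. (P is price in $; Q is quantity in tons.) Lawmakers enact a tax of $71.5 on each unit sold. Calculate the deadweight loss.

$274.85

Competitive equilibrium: 194.5 − 7.5Q = 10.1 + 1.8Q → Q* = 19.828, P* = 45.7903.
With the tax, the buyer price exceeds the seller price by 71.5: (194.5 − 7.5Q) − (10.1 + 1.8Q) = 71.5 → Q' = 12.1398.
ΔQ = 19.828 − 12.1398 = 7.6882; the wedge equals the tax, 71.5.
DWL = ½ × 7.6882 × 71.5 = $274.85.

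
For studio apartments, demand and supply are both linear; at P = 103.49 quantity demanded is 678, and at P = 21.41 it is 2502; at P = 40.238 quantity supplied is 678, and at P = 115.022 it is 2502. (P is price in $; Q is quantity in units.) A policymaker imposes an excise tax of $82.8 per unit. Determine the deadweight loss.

$39859.53

Demand slope = (21.41 − 103.49)/(2502 − 678) = −0.045, so P = 134 − 0.045Q.
Supply slope = (115.022 − 40.238)/(2502 − 678) = 0.041, so P = 12.44 + 0.041Q.
Competitive equilibrium: 134 − 0.045Q = 12.44 + 0.041Q → Q* = 1413.4884, P* = 70.393.
With the tax, the buyer price exceeds the seller price by 82.8: (134 − 0.045Q) − (12.44 + 0.041Q) = 82.8 → Q' = 450.6977.
ΔQ = 1413.4884 − 450.6977 = 962.7907; the wedge equals the tax, 82.8.
The triangle = ½ × 962.7907 × 82.8 = $39859.53.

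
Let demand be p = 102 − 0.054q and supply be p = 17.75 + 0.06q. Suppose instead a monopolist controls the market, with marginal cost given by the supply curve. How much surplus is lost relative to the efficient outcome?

3216.43

Competitive equilibrium: 102 − 0.054q = 17.75 + 0.06q → q* = 739.03509, p* = 62.09211.
Marginal revenue: MR = 102 − 0.108q. Set MR = MC: 102 − 0.108q = 17.75 + 0.06q → q_m = 501.4881.
Price p_m = 102 − 0.054·501.4881 = 74.91964; MC(q_m) = 17.75 + 0.06·501.4881 = 47.83929.
Competitive q* = 739.03509, so Δq = 237.54699; wedge = 74.91964 − 47.83929 = 27.08035.
The triangle = ½ × 237.54699 × 27.08035 = 3216.43.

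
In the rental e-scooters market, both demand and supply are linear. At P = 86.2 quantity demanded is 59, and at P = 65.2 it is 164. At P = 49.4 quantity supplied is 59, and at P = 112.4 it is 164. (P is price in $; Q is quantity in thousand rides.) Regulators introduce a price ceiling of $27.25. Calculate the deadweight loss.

$2750.07 thousand

Demand slope = (65.2 − 86.2)/(164 − 59) = −0.2, so P = 98 − 0.2Q.
Supply slope = (112.4 − 49.4)/(164 − 59) = 0.6, so P = 14 + 0.6Q.
Competitive equilibrium: 98 − 0.2Q = 14 + 0.6Q → Q* = 105, P* = 77.
At the ceiling P = 27.25, quantity supplied = (27.25 − 14)/0.6 = 22.0833.
Willingness to pay at Q' = 22.0833: 98 − 0.2·22.0833 = 93.5833.
ΔQ = 105 − 22.0833 = 82.9167; wedge = 93.5833 − 27.25 = 66.3333.
DWL = ½ × 82.9167 × 66.3333 = $2750.07 thousand.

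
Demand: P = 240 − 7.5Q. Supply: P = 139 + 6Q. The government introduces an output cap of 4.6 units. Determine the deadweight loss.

56.04

Competitive equilibrium: 240 − 7.5Q = 139 + 6Q → Q* = 7.48148, P* = 183.88889.
At Q = 4.6: demand price = 240 − 7.5·4.6 = 205.5; supply price = 139 + 6·4.6 = 166.6.
ΔQ = 7.48148 − 4.6 = 2.88148; wedge = 205.5 − 166.6 = 38.9.
Deadweight loss = ½ × 2.88148 × 38.9 = 56.04.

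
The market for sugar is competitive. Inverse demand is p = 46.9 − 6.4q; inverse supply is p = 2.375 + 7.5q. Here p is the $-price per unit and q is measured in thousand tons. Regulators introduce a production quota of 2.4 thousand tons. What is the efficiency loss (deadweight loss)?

Competitive equilibrium: 46.9 − 6.4q = 2.375 + 7.5q → q* = 3.2032, p* = 26.3993.
At q = 2.4: demand price = 46.9 − 6.4·2.4 = 31.54; supply price = 2.375 + 7.5·2.4 = 20.375.
Δq = 3.2032 − 2.4 = 0.8032; wedge = 31.54 − 20.375 = 11.165.
Deadweight loss = ½ × 0.8032 × 11.165 = $4.48 thousand.

$4.48 thousand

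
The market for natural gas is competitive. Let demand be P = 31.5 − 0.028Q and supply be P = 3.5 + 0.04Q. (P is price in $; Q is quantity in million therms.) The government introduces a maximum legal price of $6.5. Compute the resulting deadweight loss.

Competitive equilibrium: 31.5 − 0.028Q = 3.5 + 0.04Q → Q* = 411.7647, P* = 19.9706.
At the ceiling P = 6.5, quantity supplied = (6.5 − 3.5)/0.04 = 75.
Willingness to pay at Q' = 75: 31.5 − 0.028·75 = 29.4.
ΔQ = 411.7647 − 75 = 336.7647; wedge = 29.4 − 6.5 = 22.9.
DWL = ½ × 336.7647 × 22.9 = $3855.96 million.

$3855.96 million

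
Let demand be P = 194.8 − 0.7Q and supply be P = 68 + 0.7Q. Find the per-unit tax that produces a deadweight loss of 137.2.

Competitive equilibrium: 194.8 − 0.7Q = 68 + 0.7Q → Q* = 90.5714, P* = 131.4.
A tax t gives ΔQ = t/1.4 and wedge t, so DWL = t²/2.8.
t²/2.8 = 137.2 → t² = 384.16 → t = 19.6.

19.6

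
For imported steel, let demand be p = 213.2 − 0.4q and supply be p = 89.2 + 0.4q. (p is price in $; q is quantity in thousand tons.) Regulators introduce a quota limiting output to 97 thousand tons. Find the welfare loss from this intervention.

$1345.60 thousand

Competitive equilibrium: 213.2 − 0.4q = 89.2 + 0.4q → q* = 155, p* = 151.2.
At q = 97: demand price = 213.2 − 0.4·97 = 174.4; supply price = 89.2 + 0.4·97 = 128.
Δq = 155 − 97 = 58; wedge = 174.4 − 128 = 46.4.
Welfare loss = ½ × 58 × 46.4 = $1345.60 thousand.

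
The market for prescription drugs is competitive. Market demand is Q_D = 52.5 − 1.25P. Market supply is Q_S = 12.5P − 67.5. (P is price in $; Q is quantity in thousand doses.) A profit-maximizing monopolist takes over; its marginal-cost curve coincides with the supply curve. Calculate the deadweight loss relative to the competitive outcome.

In inverse form: demand P = 42 − 0.8Q, supply P = 5.4 + 0.08Q.
Competitive equilibrium: 42 − 0.8Q = 5.4 + 0.08Q → Q* = 41.5909, P* = 8.7273.
Marginal revenue: MR = 42 − 1.6Q. Set MR = MC: 42 − 1.6Q = 5.4 + 0.08Q → Q_m = 21.7857.
Price P_m = 42 − 0.8·21.7857 = 24.5714; MC(Q_m) = 5.4 + 0.08·21.7857 = 7.1429.
Competitive Q* = 41.5909, so ΔQ = 19.8052; wedge = 24.5714 − 7.1429 = 17.4285.
Welfare loss = ½ × 19.8052 × 17.4285 = $172.59 thousand.

$172.59 thousand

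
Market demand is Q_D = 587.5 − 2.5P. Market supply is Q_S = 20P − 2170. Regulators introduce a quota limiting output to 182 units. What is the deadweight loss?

2210.18

In inverse form: demand P = 235 − 0.4Q, supply P = 108.5 + 0.05Q.
Competitive equilibrium: 235 − 0.4Q = 108.5 + 0.05Q → Q* = 281.1111, P* = 122.5556.
At Q = 182: demand price = 235 − 0.4·182 = 162.2; supply price = 108.5 + 0.05·182 = 117.6.
ΔQ = 281.1111 − 182 = 99.1111; wedge = 162.2 − 117.6 = 44.6.
Deadweight loss = ½ × 99.1111 × 44.6 = 2210.18.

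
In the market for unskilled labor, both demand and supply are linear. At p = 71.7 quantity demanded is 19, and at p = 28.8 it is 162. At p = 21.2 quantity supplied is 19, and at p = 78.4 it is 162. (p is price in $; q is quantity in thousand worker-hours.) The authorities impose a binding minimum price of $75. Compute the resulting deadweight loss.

Demand slope = (28.8 − 71.7)/(162 − 19) = −0.3, so p = 77.4 − 0.3q.
Supply slope = (78.4 − 21.2)/(162 − 19) = 0.4, so p = 13.6 + 0.4q.
Competitive equilibrium: 77.4 − 0.3q = 13.6 + 0.4q → q* = 91.1429, p* = 50.0571.
At the floor p = 75, quantity demanded = (77.4 − 75)/0.3 = 8.
Sellers' marginal cost at q' = 8: 13.6 + 0.4·8 = 16.8.
Δq = 91.1429 − 8 = 83.1429; wedge = 75 − 16.8 = 58.2.
DWL = ½ × 83.1429 × 58.2 = $2419.46 thousand.

$2419.46 thousand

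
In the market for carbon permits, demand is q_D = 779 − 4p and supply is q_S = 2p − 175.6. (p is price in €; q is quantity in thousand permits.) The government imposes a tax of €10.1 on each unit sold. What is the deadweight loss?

€68.01 thousand

In inverse form: demand p = 194.75 − 0.25q, supply p = 87.8 + 0.5q.
Competitive equilibrium: 194.75 − 0.25q = 87.8 + 0.5q → q* = 142.6, p* = 159.1.
With the tax, the buyer price exceeds the seller price by 10.1: (194.75 − 0.25q) − (87.8 + 0.5q) = 10.1 → q' = 129.1333.
Δq = 142.6 − 129.1333 = 13.4667; the wedge equals the tax, 10.1.
Welfare loss = ½ × 13.4667 × 10.1 = €68.01 thousand.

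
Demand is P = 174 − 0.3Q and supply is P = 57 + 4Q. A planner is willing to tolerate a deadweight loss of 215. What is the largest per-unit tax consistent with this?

Competitive equilibrium: 174 − 0.3Q = 57 + 4Q → Q* = 27.2093, P* = 165.8372.
A tax t gives ΔQ = t/4.3 and wedge t, so DWL = t²/8.6.
t²/8.6 = 215 → t² = 1849 → t = 43.

43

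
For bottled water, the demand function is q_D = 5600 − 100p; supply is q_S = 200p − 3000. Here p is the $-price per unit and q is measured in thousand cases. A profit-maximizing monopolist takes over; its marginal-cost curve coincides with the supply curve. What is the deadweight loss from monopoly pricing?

$8965.33 thousand

In inverse form: demand p = 56 − 0.01q, supply p = 15 + 0.005q.
Competitive equilibrium: 56 − 0.01q = 15 + 0.005q → q* = 2733.3333, p* = 28.6667.
Marginal revenue: MR = 56 − 0.02q. Set MR = MC: 56 − 0.02q = 15 + 0.005q → q_m = 1640.
Price p_m = 56 − 0.01·1640 = 39.6; MC(q_m) = 15 + 0.005·1640 = 23.2.
Competitive q* = 2733.3333, so Δq = 1093.3333; wedge = 39.6 − 23.2 = 16.4.
DWL = ½ × 1093.3333 × 16.4 = $8965.33 thousand.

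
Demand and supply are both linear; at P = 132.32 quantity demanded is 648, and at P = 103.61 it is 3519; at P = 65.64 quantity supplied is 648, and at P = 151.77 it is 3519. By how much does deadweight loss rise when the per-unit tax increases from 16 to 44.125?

Demand slope = (103.61 − 132.32)/(3519 − 648) = −0.01, so P = 138.8 − 0.01Q.
Supply slope = (151.77 − 65.64)/(3519 − 648) = 0.03, so P = 46.2 + 0.03Q.
Competitive equilibrium: 138.8 − 0.01Q = 46.2 + 0.03Q → Q* = 2315, P* = 115.65.
For a per-unit tax t: ΔQ = t/0.04, so DWL = ½·t·(t/0.04) = t²/0.08.
At t = 16: DWL = 3200. At t = 44.125: DWL = 24337.695.
Increase = 24337.695 − 3200 = 21137.70.

21137.70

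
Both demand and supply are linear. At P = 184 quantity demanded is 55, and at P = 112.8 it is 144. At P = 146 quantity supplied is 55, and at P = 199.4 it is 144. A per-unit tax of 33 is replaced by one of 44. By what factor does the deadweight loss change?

1.778

Demand slope = (112.8 − 184)/(144 − 55) = −0.8, so P = 228 − 0.8Q.
Supply slope = (199.4 − 146)/(144 − 55) = 0.6, so P = 113 + 0.6Q.
Competitive equilibrium: 228 − 0.8Q = 113 + 0.6Q → Q* = 82.1429, P* = 162.2857.
For a per-unit tax t: ΔQ = t/1.4, so DWL = ½·t·(t/1.4) = t²/2.8.
At t = 33: DWL = 388.929. At t = 44: DWL = 691.429.
Ratio = (44/33)² = 1.778.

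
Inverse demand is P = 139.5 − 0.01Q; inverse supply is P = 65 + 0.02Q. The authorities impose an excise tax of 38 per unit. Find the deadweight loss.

24066.67

Competitive equilibrium: 139.5 − 0.01Q = 65 + 0.02Q → Q* = 2483.3333, P* = 114.6667.
With the tax, the buyer price exceeds the seller price by 38: (139.5 − 0.01Q) − (65 + 0.02Q) = 38 → Q' = 1216.6667.
ΔQ = 2483.3333 − 1216.6667 = 1266.6666; the wedge equals the tax, 38.
Deadweight loss = ½ × 1266.6666 × 38 = 24066.67.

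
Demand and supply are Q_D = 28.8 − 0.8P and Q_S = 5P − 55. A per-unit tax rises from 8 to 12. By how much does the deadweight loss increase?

27.59

In inverse form: demand P = 36 − 1.25Q, supply P = 11 + 0.2Q.
Competitive equilibrium: 36 − 1.25Q = 11 + 0.2Q → Q* = 17.2414, P* = 14.4483.
For a per-unit tax t: ΔQ = t/1.45, so DWL = ½·t·(t/1.45) = t²/2.9.
At t = 8: DWL = 22.069. At t = 12: DWL = 49.655.
Increase = 49.655 − 22.069 = 27.59.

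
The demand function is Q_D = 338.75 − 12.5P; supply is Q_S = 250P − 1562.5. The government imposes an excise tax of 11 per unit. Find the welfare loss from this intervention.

In inverse form: demand P = 27.1 − 0.08Q, supply P = 6.25 + 0.004Q.
Competitive equilibrium: 27.1 − 0.08Q = 6.25 + 0.004Q → Q* = 248.2143, P* = 7.2429.
With the tax, the buyer price exceeds the seller price by 11: (27.1 − 0.08Q) − (6.25 + 0.004Q) = 11 → Q' = 117.2619.
ΔQ = 248.2143 − 117.2619 = 130.9524; the wedge equals the tax, 11.
DWL = ½ × 130.9524 × 11 = 720.24.

720.24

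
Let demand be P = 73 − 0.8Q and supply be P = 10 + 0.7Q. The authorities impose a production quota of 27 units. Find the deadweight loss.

168.75

Competitive equilibrium: 73 − 0.8Q = 10 + 0.7Q → Q* = 42, P* = 39.4.
At Q = 27: demand price = 73 − 0.8·27 = 51.4; supply price = 10 + 0.7·27 = 28.9.
ΔQ = 42 − 27 = 15; wedge = 51.4 − 28.9 = 22.5.
Welfare loss = ½ × 15 × 22.5 = 168.75.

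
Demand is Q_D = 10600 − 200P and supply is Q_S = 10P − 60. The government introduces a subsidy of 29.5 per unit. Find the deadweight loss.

4144.05

In inverse form: demand P = 53 − 0.005Q, supply P = 6 + 0.1Q.
Competitive equilibrium: 53 − 0.005Q = 6 + 0.1Q → Q* = 447.619, P* = 50.7619.
The subsidy lowers effective supply by 29.5: P = 0.1Q − 23.5.
New quantity: 53 − 0.005Q = 0.1Q − 23.5 → Q' = 728.5714.
Overproduction ΔQ = 728.5714 − 447.619 = 280.9524; wedge = subsidy = 29.5.
Deadweight loss = ½ × 280.9524 × 29.5 = 4144.05.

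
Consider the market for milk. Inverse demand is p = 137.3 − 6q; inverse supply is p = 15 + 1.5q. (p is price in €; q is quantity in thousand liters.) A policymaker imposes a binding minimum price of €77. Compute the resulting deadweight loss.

Competitive equilibrium: 137.3 − 6q = 15 + 1.5q → q* = 16.3067, p* = 39.46.
At the floor p = 77, quantity demanded = (137.3 − 77)/6 = 10.05.
Sellers' marginal cost at q' = 10.05: 15 + 1.5·10.05 = 30.075.
Δq = 16.3067 − 10.05 = 6.2567; wedge = 77 − 30.075 = 46.925.
Deadweight loss = ½ × 6.2567 × 46.925 = €146.80 thousand.

€146.80 thousand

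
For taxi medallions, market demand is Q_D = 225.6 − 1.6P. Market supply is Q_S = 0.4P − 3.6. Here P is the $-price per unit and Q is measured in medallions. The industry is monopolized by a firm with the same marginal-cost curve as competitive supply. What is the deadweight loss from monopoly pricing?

In inverse form: demand P = 141 − 0.625Q, supply P = 9 + 2.5Q.
Competitive equilibrium: 141 − 0.625Q = 9 + 2.5Q → Q* = 42.24, P* = 114.6.
Marginal revenue: MR = 141 − 1.25Q. Set MR = MC: 141 − 1.25Q = 9 + 2.5Q → Q_m = 35.2.
Price P_m = 141 − 0.625·35.2 = 119; MC(Q_m) = 9 + 2.5·35.2 = 97.
Competitive Q* = 42.24, so ΔQ = 7.04; wedge = 119 − 97 = 22.
DWL = ½ × 7.04 × 22 = $77.44.

$77.44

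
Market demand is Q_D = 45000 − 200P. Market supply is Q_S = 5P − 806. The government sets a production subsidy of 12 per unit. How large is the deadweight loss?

351.22

In inverse form: demand P = 225 − 0.005Q, supply P = 161.2 + 0.2Q.
Competitive equilibrium: 225 − 0.005Q = 161.2 + 0.2Q → Q* = 311.2195, P* = 223.4439.
The subsidy lowers effective supply by 12: P = 149.2 + 0.2Q.
New quantity: 225 − 0.005Q = 149.2 + 0.2Q → Q' = 369.7561.
Overproduction ΔQ = 369.7561 − 311.2195 = 58.5366; wedge = subsidy = 12.
Welfare loss = ½ × 58.5366 × 12 = 351.22.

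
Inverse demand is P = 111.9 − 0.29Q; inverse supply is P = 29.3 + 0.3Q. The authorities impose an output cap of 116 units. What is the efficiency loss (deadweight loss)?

Competitive equilibrium: 111.9 − 0.29Q = 29.3 + 0.3Q → Q* = 140, P* = 71.3.
At Q = 116: demand price = 111.9 − 0.29·116 = 78.26; supply price = 29.3 + 0.3·116 = 64.1.
ΔQ = 140 − 116 = 24; wedge = 78.26 − 64.1 = 14.16.
DWL = ½ × 24 × 14.16 = 169.92.

169.92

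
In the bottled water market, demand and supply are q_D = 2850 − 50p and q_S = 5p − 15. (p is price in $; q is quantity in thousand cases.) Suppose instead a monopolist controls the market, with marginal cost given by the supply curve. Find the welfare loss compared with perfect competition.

$46.02 thousand

In inverse form: demand p = 57 − 0.02q, supply p = 3 + 0.2q.
Competitive equilibrium: 57 − 0.02q = 3 + 0.2q → q* = 245.4545, p* = 52.0909.
Marginal revenue: MR = 57 − 0.04q. Set MR = MC: 57 − 0.04q = 3 + 0.2q → q_m = 225.
Price p_m = 57 − 0.02·225 = 52.5; MC(q_m) = 3 + 0.2·225 = 48.
Competitive q* = 245.4545, so Δq = 20.4545; wedge = 52.5 − 48 = 4.5.
Welfare loss = ½ × 20.4545 × 4.5 = $46.02 thousand.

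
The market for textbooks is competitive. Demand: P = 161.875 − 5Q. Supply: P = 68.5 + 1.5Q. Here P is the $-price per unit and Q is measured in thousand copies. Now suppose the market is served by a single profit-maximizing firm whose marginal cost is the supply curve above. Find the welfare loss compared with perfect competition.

$126.78 thousand

Competitive equilibrium: 161.875 − 5Q = 68.5 + 1.5Q → Q* = 14.3654, P* = 90.0481.
Marginal revenue: MR = 161.875 − 10Q. Set MR = MC: 161.875 − 10Q = 68.5 + 1.5Q → Q_m = 8.1196.
Price P_m = 161.875 − 5·8.1196 = 121.277; MC(Q_m) = 68.5 + 1.5·8.1196 = 80.6794.
Competitive Q* = 14.3654, so ΔQ = 6.2458; wedge = 121.277 − 80.6794 = 40.5976.
The triangle = ½ × 6.2458 × 40.5976 = $126.78 thousand.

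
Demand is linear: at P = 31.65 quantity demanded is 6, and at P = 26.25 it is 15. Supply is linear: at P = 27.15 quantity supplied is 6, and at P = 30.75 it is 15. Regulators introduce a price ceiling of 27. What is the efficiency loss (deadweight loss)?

Demand slope = (26.25 − 31.65)/(15 − 6) = −0.6, so P = 35.25 − 0.6Q.
Supply slope = (30.75 − 27.15)/(15 − 6) = 0.4, so P = 24.75 + 0.4Q.
Competitive equilibrium: 35.25 − 0.6Q = 24.75 + 0.4Q → Q* = 10.5, P* = 28.95.
At the ceiling P = 27, quantity supplied = (27 − 24.75)/0.4 = 5.625.
Willingness to pay at Q' = 5.625: 35.25 − 0.6·5.625 = 31.875.
ΔQ = 10.5 − 5.625 = 4.875; wedge = 31.875 − 27 = 4.875.
DWL = ½ × 4.875 × 4.875 = 11.88.

11.88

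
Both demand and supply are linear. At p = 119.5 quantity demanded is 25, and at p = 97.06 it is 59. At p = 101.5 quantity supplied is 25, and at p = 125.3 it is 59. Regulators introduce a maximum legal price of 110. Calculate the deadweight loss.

0.81

Demand slope = (97.06 − 119.5)/(59 − 25) = −0.66, so p = 136 − 0.66q.
Supply slope = (125.3 − 101.5)/(59 − 25) = 0.7, so p = 84 + 0.7q.
Competitive equilibrium: 136 − 0.66q = 84 + 0.7q → q* = 38.2353, p* = 110.7647.
At the ceiling p = 110, quantity supplied = (110 − 84)/0.7 = 37.1429.
Willingness to pay at q' = 37.1429: 136 − 0.66·37.1429 = 111.4857.
Δq = 38.2353 − 37.1429 = 1.0924; wedge = 111.4857 − 110 = 1.4857.
The triangle = ½ × 1.0924 × 1.4857 = 0.81.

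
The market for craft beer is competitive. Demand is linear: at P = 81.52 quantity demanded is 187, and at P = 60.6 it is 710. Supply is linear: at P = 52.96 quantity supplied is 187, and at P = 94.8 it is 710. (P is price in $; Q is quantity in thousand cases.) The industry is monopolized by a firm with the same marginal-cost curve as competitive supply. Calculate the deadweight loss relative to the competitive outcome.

Demand slope = (60.6 − 81.52)/(710 − 187) = −0.04, so P = 89 − 0.04Q.
Supply slope = (94.8 − 52.96)/(710 − 187) = 0.08, so P = 38 + 0.08Q.
Competitive equilibrium: 89 − 0.04Q = 38 + 0.08Q → Q* = 425, P* = 72.
Marginal revenue: MR = 89 − 0.08Q. Set MR = MC: 89 − 0.08Q = 38 + 0.08Q → Q_m = 318.75.
Price P_m = 89 − 0.04·318.75 = 76.25; MC(Q_m) = 38 + 0.08·318.75 = 63.5.
Competitive Q* = 425, so ΔQ = 106.25; wedge = 76.25 − 63.5 = 12.75.
Deadweight loss = ½ × 106.25 × 12.75 = $677.34 thousand.

$677.34 thousand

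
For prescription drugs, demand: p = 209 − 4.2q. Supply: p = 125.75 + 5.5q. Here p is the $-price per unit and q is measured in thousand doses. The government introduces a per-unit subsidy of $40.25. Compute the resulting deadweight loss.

Competitive equilibrium: 209 − 4.2q = 125.75 + 5.5q → q* = 8.5825, p* = 172.9536.
The subsidy lowers effective supply by 40.25: p = 85.5 + 5.5q.
New quantity: 209 − 4.2q = 85.5 + 5.5q → q' = 12.732.
Overproduction Δq = 12.732 − 8.5825 = 4.1495; wedge = subsidy = 40.25.
DWL = ½ × 4.1495 × 40.25 = $83.51 thousand.

$83.51 thousand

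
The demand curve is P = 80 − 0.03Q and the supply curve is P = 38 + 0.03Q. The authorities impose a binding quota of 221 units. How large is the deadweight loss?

6883.23

Competitive equilibrium: 80 − 0.03Q = 38 + 0.03Q → Q* = 700, P* = 59.
At Q = 221: demand price = 80 − 0.03·221 = 73.37; supply price = 38 + 0.03·221 = 44.63.
ΔQ = 700 − 221 = 479; wedge = 73.37 − 44.63 = 28.74.
DWL = ½ × 479 × 28.74 = 6883.23.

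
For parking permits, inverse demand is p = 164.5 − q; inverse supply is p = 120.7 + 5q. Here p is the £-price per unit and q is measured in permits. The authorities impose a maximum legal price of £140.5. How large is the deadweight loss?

£33.47

Competitive equilibrium: 164.5 − q = 120.7 + 5q → q* = 7.3, p* = 157.2.
At the ceiling p = 140.5, quantity supplied = (140.5 − 120.7)/5 = 3.96.
Willingness to pay at q' = 3.96: 164.5 − 1·3.96 = 160.54.
Δq = 7.3 − 3.96 = 3.34; wedge = 160.54 − 140.5 = 20.04.
Welfare loss = ½ × 3.34 × 20.04 = £33.47.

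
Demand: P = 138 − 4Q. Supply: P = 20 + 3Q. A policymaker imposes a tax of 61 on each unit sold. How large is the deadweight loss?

265.79

Competitive equilibrium: 138 − 4Q = 20 + 3Q → Q* = 16.85714, P* = 70.57143.
With the tax, the buyer price exceeds the seller price by 61: (138 − 4Q) − (20 + 3Q) = 61 → Q' = 8.14286.
ΔQ = 16.85714 − 8.14286 = 8.71428; the wedge equals the tax, 61.
DWL = ½ × 8.71428 × 61 = 265.79.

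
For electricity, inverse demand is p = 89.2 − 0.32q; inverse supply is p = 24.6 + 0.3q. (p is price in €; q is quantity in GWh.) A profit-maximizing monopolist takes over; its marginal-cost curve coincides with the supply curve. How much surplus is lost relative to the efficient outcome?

€390.02

Competitive equilibrium: 89.2 − 0.32q = 24.6 + 0.3q → q* = 104.1935, p* = 55.8581.
Marginal revenue: MR = 89.2 − 0.64q. Set MR = MC: 89.2 − 0.64q = 24.6 + 0.3q → q_m = 68.7234.
Price p_m = 89.2 − 0.32·68.7234 = 67.2085; MC(q_m) = 24.6 + 0.3·68.7234 = 45.217.
Competitive q* = 104.1935, so Δq = 35.4701; wedge = 67.2085 − 45.217 = 21.9915.
The triangle = ½ × 35.4701 × 21.9915 = €390.02.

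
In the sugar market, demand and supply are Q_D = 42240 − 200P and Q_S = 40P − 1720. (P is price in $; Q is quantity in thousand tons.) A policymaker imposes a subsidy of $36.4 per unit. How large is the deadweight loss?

In inverse form: demand P = 211.2 − 0.005Q, supply P = 43 + 0.025Q.
Competitive equilibrium: 211.2 − 0.005Q = 43 + 0.025Q → Q* = 5606.6667, P* = 183.1667.
The subsidy lowers effective supply by 36.4: P = 6.6 + 0.025Q.
New quantity: 211.2 − 0.005Q = 6.6 + 0.025Q → Q' = 6820.
Overproduction ΔQ = 6820 − 5606.6667 = 1213.3333; wedge = subsidy = 36.4.
DWL = ½ × 1213.3333 × 36.4 = $22082.67 thousand.

$22082.67 thousand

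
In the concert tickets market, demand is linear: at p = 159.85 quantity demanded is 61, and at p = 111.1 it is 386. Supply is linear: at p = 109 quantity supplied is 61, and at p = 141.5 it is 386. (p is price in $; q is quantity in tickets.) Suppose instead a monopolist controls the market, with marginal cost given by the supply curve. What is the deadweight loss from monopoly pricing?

$1228.84

Demand slope = (111.1 − 159.85)/(386 − 61) = −0.15, so p = 169 − 0.15q.
Supply slope = (141.5 − 109)/(386 − 61) = 0.1, so p = 102.9 + 0.1q.
Competitive equilibrium: 169 − 0.15q = 102.9 + 0.1q → q* = 264.4, p* = 129.34.
Marginal revenue: MR = 169 − 0.3q. Set MR = MC: 169 − 0.3q = 102.9 + 0.1q → q_m = 165.25.
Price p_m = 169 − 0.15·165.25 = 144.2125; MC(q_m) = 102.9 + 0.1·165.25 = 119.425.
Competitive q* = 264.4, so Δq = 99.15; wedge = 144.2125 − 119.425 = 24.7875.
The triangle = ½ × 99.15 × 24.7875 = $1228.84.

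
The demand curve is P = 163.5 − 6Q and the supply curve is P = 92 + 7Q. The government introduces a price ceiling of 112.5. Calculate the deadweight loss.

Competitive equilibrium: 163.5 − 6Q = 92 + 7Q → Q* = 5.5, P* = 130.5.
At the ceiling P = 112.5, quantity supplied = (112.5 − 92)/7 = 2.9286.
Willingness to pay at Q' = 2.9286: 163.5 − 6·2.9286 = 145.9284.
ΔQ = 5.5 − 2.9286 = 2.5714; wedge = 145.9284 − 112.5 = 33.4284.
Deadweight loss = ½ × 2.5714 × 33.4284 = 42.98.

42.98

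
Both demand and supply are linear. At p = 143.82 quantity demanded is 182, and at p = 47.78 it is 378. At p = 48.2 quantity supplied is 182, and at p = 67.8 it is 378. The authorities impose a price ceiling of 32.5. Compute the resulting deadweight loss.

Demand slope = (47.78 − 143.82)/(378 − 182) = −0.49, so p = 233 − 0.49q.
Supply slope = (67.8 − 48.2)/(378 − 182) = 0.1, so p = 30 + 0.1q.
Competitive equilibrium: 233 − 0.49q = 30 + 0.1q → q* = 344.0678, p* = 64.4068.
At the ceiling p = 32.5, quantity supplied = (32.5 − 30)/0.1 = 25.
Willingness to pay at q' = 25: 233 − 0.49·25 = 220.75.
Δq = 344.0678 − 25 = 319.0678; wedge = 220.75 − 32.5 = 188.25.
The triangle = ½ × 319.0678 × 188.25 = 30032.26.

30032.26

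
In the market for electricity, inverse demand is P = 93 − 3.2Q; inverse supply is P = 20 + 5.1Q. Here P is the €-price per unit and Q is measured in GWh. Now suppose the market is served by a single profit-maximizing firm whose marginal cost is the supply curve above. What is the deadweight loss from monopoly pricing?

Competitive equilibrium: 93 − 3.2Q = 20 + 5.1Q → Q* = 8.7952, P* = 64.8554.
Marginal revenue: MR = 93 − 6.4Q. Set MR = MC: 93 − 6.4Q = 20 + 5.1Q → Q_m = 6.3478.
Price P_m = 93 − 3.2·6.3478 = 72.687; MC(Q_m) = 20 + 5.1·6.3478 = 52.3738.
Competitive Q* = 8.7952, so ΔQ = 2.4474; wedge = 72.687 − 52.3738 = 20.3132.
Deadweight loss = ½ × 2.4474 × 20.3132 = €24.86.

€24.86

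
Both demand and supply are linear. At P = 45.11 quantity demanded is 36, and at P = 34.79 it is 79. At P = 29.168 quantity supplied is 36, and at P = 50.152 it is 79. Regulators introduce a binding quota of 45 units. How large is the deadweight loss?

Demand slope = (34.79 − 45.11)/(79 − 36) = −0.24, so P = 53.75 − 0.24Q.
Supply slope = (50.152 − 29.168)/(79 − 36) = 0.488, so P = 11.6 + 0.488Q.
Competitive equilibrium: 53.75 − 0.24Q = 11.6 + 0.488Q → Q* = 57.8984, P* = 39.8544.
At Q = 45: demand price = 53.75 − 0.24·45 = 42.95; supply price = 11.6 + 0.488·45 = 33.56.
ΔQ = 57.8984 − 45 = 12.8984; wedge = 42.95 − 33.56 = 9.39.
DWL = ½ × 12.8984 × 9.39 = 60.56.

60.56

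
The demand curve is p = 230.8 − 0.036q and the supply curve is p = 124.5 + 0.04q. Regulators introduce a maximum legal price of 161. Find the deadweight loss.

Competitive equilibrium: 230.8 − 0.036q = 124.5 + 0.04q → q* = 1398.6842, p* = 180.4474.
At the ceiling p = 161, quantity supplied = (161 − 124.5)/0.04 = 912.5.
Willingness to pay at q' = 912.5: 230.8 − 0.036·912.5 = 197.95.
Δq = 1398.6842 − 912.5 = 486.1842; wedge = 197.95 − 161 = 36.95.
Deadweight loss = ½ × 486.1842 × 36.95 = 8982.25.

8982.25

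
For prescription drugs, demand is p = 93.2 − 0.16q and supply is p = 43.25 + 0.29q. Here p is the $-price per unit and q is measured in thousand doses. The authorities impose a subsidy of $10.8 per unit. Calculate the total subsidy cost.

Competitive equilibrium: 93.2 − 0.16q = 43.25 + 0.29q → q* = 111, p* = 75.44.
The subsidy lowers effective supply by 10.8: p = 32.45 + 0.29q.
New quantity: 93.2 − 0.16q = 32.45 + 0.29q → q' = 135.
Total subsidy cost = 10.8 × 135 = $1458 thousand.

$1458 thousand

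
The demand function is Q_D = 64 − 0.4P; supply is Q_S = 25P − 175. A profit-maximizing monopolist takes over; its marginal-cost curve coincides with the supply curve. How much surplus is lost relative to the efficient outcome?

In inverse form: demand P = 160 − 2.5Q, supply P = 7 + 0.04Q.
Competitive equilibrium: 160 − 2.5Q = 7 + 0.04Q → Q* = 60.23622, P* = 9.40945.
Marginal revenue: MR = 160 − 5Q. Set MR = MC: 160 − 5Q = 7 + 0.04Q → Q_m = 30.35714.
Price P_m = 160 − 2.5·30.35714 = 84.10715; MC(Q_m) = 7 + 0.04·30.35714 = 8.21429.
Competitive Q* = 60.23622, so ΔQ = 29.87908; wedge = 84.10715 − 8.21429 = 75.89286.
DWL = ½ × 29.87908 × 75.89286 = 1133.80.

1133.80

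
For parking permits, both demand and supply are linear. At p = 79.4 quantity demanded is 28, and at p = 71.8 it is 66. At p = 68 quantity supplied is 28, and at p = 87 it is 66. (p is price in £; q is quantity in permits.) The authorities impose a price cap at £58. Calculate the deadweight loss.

£460.83

Demand slope = (71.8 − 79.4)/(66 − 28) = −0.2, so p = 85 − 0.2q.
Supply slope = (87 − 68)/(66 − 28) = 0.5, so p = 54 + 0.5q.
Competitive equilibrium: 85 − 0.2q = 54 + 0.5q → q* = 44.2857, p* = 76.1429.
At the ceiling p = 58, quantity supplied = (58 − 54)/0.5 = 8.
Willingness to pay at q' = 8: 85 − 0.2·8 = 83.4.
Δq = 44.2857 − 8 = 36.2857; wedge = 83.4 − 58 = 25.4.
DWL = ½ × 36.2857 × 25.4 = £460.83.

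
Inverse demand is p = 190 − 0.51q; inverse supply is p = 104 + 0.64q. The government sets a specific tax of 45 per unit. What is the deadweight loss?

880.43

Competitive equilibrium: 190 − 0.51q = 104 + 0.64q → q* = 74.7826, p* = 151.8609.
With the tax, the buyer price exceeds the seller price by 45: (190 − 0.51q) − (104 + 0.64q) = 45 → q' = 35.6522.
Δq = 74.7826 − 35.6522 = 39.1304; the wedge equals the tax, 45.
The triangle = ½ × 39.1304 × 45 = 880.43.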